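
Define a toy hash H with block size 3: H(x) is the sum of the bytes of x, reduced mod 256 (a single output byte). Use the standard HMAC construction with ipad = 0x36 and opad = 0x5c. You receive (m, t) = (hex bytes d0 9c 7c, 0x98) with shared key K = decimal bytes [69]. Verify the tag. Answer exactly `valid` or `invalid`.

valid

Key decimal bytes [69] = 45 is 1 byte ≤ B = 3; zero-pad to 3 bytes: K' = 45 00 00.
K' ⊕ ipad = 73 36 36; K' ⊕ opad = 19 5c 5c.
Inner hash: sum = 115+54+54+208+156+124 = 711; mod 256 = 199 → c7.
Outer hash (recomputed tag): sum = 25+92+92+199 = 408; mod 256 = 152 → 98.
Recomputed tag = 98; claimed = 98 → match.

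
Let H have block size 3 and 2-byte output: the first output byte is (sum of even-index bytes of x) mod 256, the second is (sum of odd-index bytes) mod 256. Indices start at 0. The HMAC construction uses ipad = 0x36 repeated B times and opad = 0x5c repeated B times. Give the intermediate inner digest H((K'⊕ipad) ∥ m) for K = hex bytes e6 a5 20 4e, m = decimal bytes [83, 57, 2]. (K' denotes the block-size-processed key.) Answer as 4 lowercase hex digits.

Key hex bytes e6 a5 20 4e is 4 bytes > B = 3, so hash it first: H(key) = 06 f3, then zero-pad to 3 bytes: K' = 06 f3 00.
K' ⊕ ipad = 30 c5 36.
Inner input = 30 c5 36 ∥ 53 39 02.
Inner hash: even-index sum = 159 mod 256 = 159; odd-index sum = 282 mod 256 = 26 → 9f 1a.

9f1a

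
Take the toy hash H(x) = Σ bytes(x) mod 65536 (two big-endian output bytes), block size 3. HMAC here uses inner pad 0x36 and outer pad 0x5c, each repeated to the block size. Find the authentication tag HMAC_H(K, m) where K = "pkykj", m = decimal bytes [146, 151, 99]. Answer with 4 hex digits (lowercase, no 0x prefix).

Key "pkykj" = 70 6b 79 6b 6a is 5 bytes > B = 3, so hash it first: H(key) = 02 29, then zero-pad to 3 bytes: K' = 02 29 00.
K' ⊕ ipad = 34 1f 36.  K' ⊕ opad = 5e 75 5c.
Inner input = (K'⊕ipad) ∥ m = 34 1f 36 ∥ 92 97 63.
Inner hash: sum = 52+31+54+146+151+99 = 533 → 02 15.
Outer input = (K'⊕opad) ∥ inner = 5e 75 5c ∥ 02 15.
Outer hash (tag): sum = 94+117+92+2+21 = 326 → 01 46.

0146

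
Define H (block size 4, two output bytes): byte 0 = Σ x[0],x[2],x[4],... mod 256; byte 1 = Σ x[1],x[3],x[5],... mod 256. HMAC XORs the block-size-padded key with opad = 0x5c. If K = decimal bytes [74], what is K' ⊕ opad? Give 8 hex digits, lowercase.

165c5c5c

Key decimal bytes [74] = 4a is 1 byte ≤ B = 4; zero-pad to 4 bytes: K' = 4a 00 00 00.
XOR each byte with 0x5c: 4a⊕5c=16, 00⊕5c=5c, 00⊕5c=5c, 00⊕5c=5c.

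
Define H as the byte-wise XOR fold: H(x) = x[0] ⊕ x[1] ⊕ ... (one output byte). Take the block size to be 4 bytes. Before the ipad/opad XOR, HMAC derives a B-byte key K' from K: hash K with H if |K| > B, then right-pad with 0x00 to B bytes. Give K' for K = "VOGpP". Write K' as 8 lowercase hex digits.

|K| = 5 > B = 4, so first hash the key.
H(K): XOR 56⊕4f⊕47⊕70⊕50 = 7e.
Zero-pad H(K) = 7e to 4 bytes: K' = 7e 00 00 00.

7e000000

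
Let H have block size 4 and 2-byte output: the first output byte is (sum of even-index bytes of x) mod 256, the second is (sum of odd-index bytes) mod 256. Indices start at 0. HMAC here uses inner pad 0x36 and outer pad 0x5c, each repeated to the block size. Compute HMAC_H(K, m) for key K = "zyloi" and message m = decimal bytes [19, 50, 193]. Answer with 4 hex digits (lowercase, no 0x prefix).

f256

Key "zyloi" = 7a 79 6c 6f 69 is 5 bytes > B = 4, so hash it first: H(key) = 4f e8, then zero-pad to 4 bytes: K' = 4f e8 00 00.
K' ⊕ ipad = 79 de 36 36.  K' ⊕ opad = 13 b4 5c 5c.
Inner input = (K'⊕ipad) ∥ m = 79 de 36 36 ∥ 13 32 c1.
Inner hash: even-index sum = 387 mod 256 = 131; odd-index sum = 326 mod 256 = 70 → 83 46.
Outer input = (K'⊕opad) ∥ inner = 13 b4 5c 5c ∥ 83 46.
Outer hash (tag): even-index sum = 242 mod 256 = 242; odd-index sum = 342 mod 256 = 86 → f2 56.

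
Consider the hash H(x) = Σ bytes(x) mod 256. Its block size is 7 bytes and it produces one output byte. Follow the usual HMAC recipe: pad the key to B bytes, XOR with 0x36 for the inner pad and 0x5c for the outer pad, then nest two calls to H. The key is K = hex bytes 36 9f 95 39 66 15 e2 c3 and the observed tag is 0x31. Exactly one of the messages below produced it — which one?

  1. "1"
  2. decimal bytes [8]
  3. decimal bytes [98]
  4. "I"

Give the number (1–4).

Key hex bytes 36 9f 95 39 66 15 e2 c3 is 8 bytes > B = 7, so hash it first: H(key) = c3, then zero-pad to 7 bytes: K' = c3 00 00 00 00 00 00.
K' ⊕ ipad = f5 36 36 36 36 36 36; K' ⊕ opad = 9f 5c 5c 5c 5c 5c 5c.
m1: inner = H(f5 36 36 36 36 36 36 31) = 6a; tag = H(9f 5c 5c 5c 5c 5c 5c 6a) = 31 ← matches
m2: inner = H(f5 36 36 36 36 36 36 08) = 41; tag = H(9f 5c 5c 5c 5c 5c 5c 41) = 08
m3: inner = H(f5 36 36 36 36 36 36 62) = 9b; tag = H(9f 5c 5c 5c 5c 5c 5c 9b) = 62
m4: inner = H(f5 36 36 36 36 36 36 49) = 82; tag = H(9f 5c 5c 5c 5c 5c 5c 82) = 49

1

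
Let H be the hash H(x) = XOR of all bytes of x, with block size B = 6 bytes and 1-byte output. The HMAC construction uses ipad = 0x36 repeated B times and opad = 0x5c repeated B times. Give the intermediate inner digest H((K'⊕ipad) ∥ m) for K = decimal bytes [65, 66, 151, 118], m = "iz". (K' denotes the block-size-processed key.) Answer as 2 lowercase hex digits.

f1

Key decimal bytes [65, 66, 151, 118] = 41 42 97 76 is 4 bytes ≤ B = 6; zero-pad to 6 bytes: K' = 41 42 97 76 00 00.
K' ⊕ ipad = 77 74 a1 40 36 36.
Inner input = 77 74 a1 40 36 36 ∥ 69 7a.
Inner hash: XOR 77⊕74⊕a1⊕40⊕36⊕36⊕69⊕7a = f1.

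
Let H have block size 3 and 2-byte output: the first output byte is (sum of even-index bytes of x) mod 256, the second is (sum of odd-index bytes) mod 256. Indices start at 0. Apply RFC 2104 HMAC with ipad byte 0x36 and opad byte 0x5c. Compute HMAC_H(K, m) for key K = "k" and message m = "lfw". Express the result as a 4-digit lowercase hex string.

ac55

Key "k" = 6b is 1 byte ≤ B = 3; zero-pad to 3 bytes: K' = 6b 00 00.
K' ⊕ ipad = 5d 36 36.  K' ⊕ opad = 37 5c 5c.
Inner input = (K'⊕ipad) ∥ m = 5d 36 36 ∥ 6c 66 77.
Inner hash: even-index sum = 249 mod 256 = 249; odd-index sum = 281 mod 256 = 25 → f9 19.
Outer input = (K'⊕opad) ∥ inner = 37 5c 5c ∥ f9 19.
Outer hash (tag): even-index sum = 172 mod 256 = 172; odd-index sum = 341 mod 256 = 85 → ac 55.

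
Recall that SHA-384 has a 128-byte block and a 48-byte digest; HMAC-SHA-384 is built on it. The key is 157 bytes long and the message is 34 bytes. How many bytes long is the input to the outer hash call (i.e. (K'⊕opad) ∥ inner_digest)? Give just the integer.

176

Key is 157 > 128 bytes, so it is hashed to 48 bytes then zero-padded to 128: |K'| = 128.
Outer input = (K'⊕opad) ∥ H(inner) → 128 + 48 = 176 bytes.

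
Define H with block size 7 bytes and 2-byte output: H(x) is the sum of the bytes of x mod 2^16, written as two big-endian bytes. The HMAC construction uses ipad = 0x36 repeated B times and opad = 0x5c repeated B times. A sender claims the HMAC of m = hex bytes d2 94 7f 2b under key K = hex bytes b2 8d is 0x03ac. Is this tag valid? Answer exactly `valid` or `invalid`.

invalid

Key hex bytes b2 8d is 2 bytes ≤ B = 7; zero-pad to 7 bytes: K' = b2 8d 00 00 00 00 00.
K' ⊕ ipad = 84 bb 36 36 36 36 36; K' ⊕ opad = ee d1 5c 5c 5c 5c 5c.
Inner hash: sum = 132+187+54+54+54+54+54+210+148+127+43 = 1117 → 04 5d.
Outer hash (recomputed tag): sum = 238+209+92+92+92+92+92+4+93 = 1004 → 03 ec.
Recomputed tag = 03ec; claimed = 03ac → mismatch.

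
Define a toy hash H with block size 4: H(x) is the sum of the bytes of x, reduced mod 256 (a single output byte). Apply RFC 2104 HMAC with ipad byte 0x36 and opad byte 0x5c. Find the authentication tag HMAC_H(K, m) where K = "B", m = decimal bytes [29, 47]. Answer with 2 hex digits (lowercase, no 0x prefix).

Key "B" = 42 is 1 byte ≤ B = 4; zero-pad to 4 bytes: K' = 42 00 00 00.
K' ⊕ ipad = 74 36 36 36.  K' ⊕ opad = 1e 5c 5c 5c.
Inner input = (K'⊕ipad) ∥ m = 74 36 36 36 ∥ 1d 2f.
Inner hash: sum = 116+54+54+54+29+47 = 354; mod 256 = 98 → 62.
Outer input = (K'⊕opad) ∥ inner = 1e 5c 5c 5c ∥ 62.
Outer hash (tag): sum = 30+92+92+92+98 = 404; mod 256 = 148 → 94.

94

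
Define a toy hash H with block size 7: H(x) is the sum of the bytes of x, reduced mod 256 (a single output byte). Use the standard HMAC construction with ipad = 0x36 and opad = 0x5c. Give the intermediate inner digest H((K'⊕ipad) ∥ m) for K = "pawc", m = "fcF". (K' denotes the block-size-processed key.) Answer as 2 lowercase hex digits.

Key "pawc" = 70 61 77 63 is 4 bytes ≤ B = 7; zero-pad to 7 bytes: K' = 70 61 77 63 00 00 00.
K' ⊕ ipad = 46 57 41 55 36 36 36.
Inner input = 46 57 41 55 36 36 36 ∥ 66 63 46.
Inner hash: sum = 70+87+65+85+54+54+54+102+99+70 = 740; mod 256 = 228 → e4.

e4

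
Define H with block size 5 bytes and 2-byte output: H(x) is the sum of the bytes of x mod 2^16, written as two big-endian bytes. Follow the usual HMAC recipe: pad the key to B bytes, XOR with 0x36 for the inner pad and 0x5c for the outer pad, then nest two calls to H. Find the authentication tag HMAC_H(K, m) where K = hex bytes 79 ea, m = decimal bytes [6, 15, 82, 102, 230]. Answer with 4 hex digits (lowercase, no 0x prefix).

0272

Key hex bytes 79 ea is 2 bytes ≤ B = 5; zero-pad to 5 bytes: K' = 79 ea 00 00 00.
K' ⊕ ipad = 4f dc 36 36 36.  K' ⊕ opad = 25 b6 5c 5c 5c.
Inner input = (K'⊕ipad) ∥ m = 4f dc 36 36 36 ∥ 06 0f 52 66 e6.
Inner hash: sum = 79+220+54+54+54+6+15+82+102+230 = 896 → 03 80.
Outer input = (K'⊕opad) ∥ inner = 25 b6 5c 5c 5c ∥ 03 80.
Outer hash (tag): sum = 37+182+92+92+92+3+128 = 626 → 02 72.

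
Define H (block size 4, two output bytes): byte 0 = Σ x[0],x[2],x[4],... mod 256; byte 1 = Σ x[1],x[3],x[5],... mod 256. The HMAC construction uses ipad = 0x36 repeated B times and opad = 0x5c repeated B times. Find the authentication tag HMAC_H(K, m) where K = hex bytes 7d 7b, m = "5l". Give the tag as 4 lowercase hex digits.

3372

Key hex bytes 7d 7b is 2 bytes ≤ B = 4; zero-pad to 4 bytes: K' = 7d 7b 00 00.
K' ⊕ ipad = 4b 4d 36 36.  K' ⊕ opad = 21 27 5c 5c.
Inner input = (K'⊕ipad) ∥ m = 4b 4d 36 36 ∥ 35 6c.
Inner hash: even-index sum = 182 mod 256 = 182; odd-index sum = 239 mod 256 = 239 → b6 ef.
Outer input = (K'⊕opad) ∥ inner = 21 27 5c 5c ∥ b6 ef.
Outer hash (tag): even-index sum = 307 mod 256 = 51; odd-index sum = 370 mod 256 = 114 → 33 72.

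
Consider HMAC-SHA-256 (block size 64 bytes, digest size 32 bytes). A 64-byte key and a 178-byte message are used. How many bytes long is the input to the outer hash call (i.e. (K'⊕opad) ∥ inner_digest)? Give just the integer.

Key is 64 ≤ 64 bytes, zero-padded: |K'| = 64.
Outer input = (K'⊕opad) ∥ H(inner) → 64 + 32 = 96 bytes.

96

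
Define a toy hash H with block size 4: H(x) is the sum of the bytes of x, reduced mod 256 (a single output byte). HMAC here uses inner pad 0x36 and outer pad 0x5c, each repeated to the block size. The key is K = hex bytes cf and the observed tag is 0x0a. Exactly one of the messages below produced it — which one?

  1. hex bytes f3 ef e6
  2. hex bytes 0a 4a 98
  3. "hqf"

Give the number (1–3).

Key hex bytes cf is 1 byte ≤ B = 4; zero-pad to 4 bytes: K' = cf 00 00 00.
K' ⊕ ipad = f9 36 36 36; K' ⊕ opad = 93 5c 5c 5c.
m1: inner = H(f9 36 36 36 f3 ef e6) = 63; tag = H(93 5c 5c 5c 63) = 0a ← matches
m2: inner = H(f9 36 36 36 0a 4a 98) = 87; tag = H(93 5c 5c 5c 87) = 2e
m3: inner = H(f9 36 36 36 68 71 66) = da; tag = H(93 5c 5c 5c da) = 81

1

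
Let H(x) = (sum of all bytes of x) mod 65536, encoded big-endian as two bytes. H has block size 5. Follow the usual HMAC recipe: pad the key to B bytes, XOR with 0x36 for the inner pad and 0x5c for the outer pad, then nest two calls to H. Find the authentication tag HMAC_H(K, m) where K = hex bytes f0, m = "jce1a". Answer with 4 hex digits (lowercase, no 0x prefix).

0281

Key hex bytes f0 is 1 byte ≤ B = 5; zero-pad to 5 bytes: K' = f0 00 00 00 00.
K' ⊕ ipad = c6 36 36 36 36.  K' ⊕ opad = ac 5c 5c 5c 5c.
Inner input = (K'⊕ipad) ∥ m = c6 36 36 36 36 ∥ 6a 63 65 31 61.
Inner hash: sum = 198+54+54+54+54+106+99+101+49+97 = 866 → 03 62.
Outer input = (K'⊕opad) ∥ inner = ac 5c 5c 5c 5c ∥ 03 62.
Outer hash (tag): sum = 172+92+92+92+92+3+98 = 641 → 02 81.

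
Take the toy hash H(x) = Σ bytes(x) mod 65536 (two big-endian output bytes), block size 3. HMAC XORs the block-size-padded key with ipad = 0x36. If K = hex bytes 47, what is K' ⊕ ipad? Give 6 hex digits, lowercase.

Key hex bytes 47 is 1 byte ≤ B = 3; zero-pad to 3 bytes: K' = 47 00 00.
XOR each byte with 0x36: 47⊕36=71, 00⊕36=36, 00⊕36=36.

713636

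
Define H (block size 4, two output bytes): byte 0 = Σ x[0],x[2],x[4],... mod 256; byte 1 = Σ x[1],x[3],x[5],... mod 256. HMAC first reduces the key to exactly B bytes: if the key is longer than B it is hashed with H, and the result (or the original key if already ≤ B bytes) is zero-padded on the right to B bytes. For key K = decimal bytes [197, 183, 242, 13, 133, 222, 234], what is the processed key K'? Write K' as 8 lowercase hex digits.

|K| = 7 > B = 4, so first hash the key.
H(K): even-index sum = 806 mod 256 = 38; odd-index sum = 418 mod 256 = 162 → 26 a2.
Zero-pad H(K) = 26 a2 to 4 bytes: K' = 26 a2 00 00.

26a20000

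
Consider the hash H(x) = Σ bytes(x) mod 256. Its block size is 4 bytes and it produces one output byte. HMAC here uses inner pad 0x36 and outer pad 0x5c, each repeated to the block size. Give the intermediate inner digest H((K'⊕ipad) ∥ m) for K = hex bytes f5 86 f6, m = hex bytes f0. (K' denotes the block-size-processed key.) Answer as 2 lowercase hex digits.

Key hex bytes f5 86 f6 is 3 bytes ≤ B = 4; zero-pad to 4 bytes: K' = f5 86 f6 00.
K' ⊕ ipad = c3 b0 c0 36.
Inner input = c3 b0 c0 36 ∥ f0.
Inner hash: sum = 195+176+192+54+240 = 857; mod 256 = 89 → 59.

59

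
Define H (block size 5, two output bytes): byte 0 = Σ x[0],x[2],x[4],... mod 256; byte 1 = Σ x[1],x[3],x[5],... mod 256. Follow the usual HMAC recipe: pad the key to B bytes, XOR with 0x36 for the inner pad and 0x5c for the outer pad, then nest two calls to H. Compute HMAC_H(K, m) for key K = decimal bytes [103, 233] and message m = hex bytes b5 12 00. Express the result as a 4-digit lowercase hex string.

bde0

Key decimal bytes [103, 233] = 67 e9 is 2 bytes ≤ B = 5; zero-pad to 5 bytes: K' = 67 e9 00 00 00.
K' ⊕ ipad = 51 df 36 36 36.  K' ⊕ opad = 3b b5 5c 5c 5c.
Inner input = (K'⊕ipad) ∥ m = 51 df 36 36 36 ∥ b5 12 00.
Inner hash: even-index sum = 207 mod 256 = 207; odd-index sum = 458 mod 256 = 202 → cf ca.
Outer input = (K'⊕opad) ∥ inner = 3b b5 5c 5c 5c ∥ cf ca.
Outer hash (tag): even-index sum = 445 mod 256 = 189; odd-index sum = 480 mod 256 = 224 → bd e0.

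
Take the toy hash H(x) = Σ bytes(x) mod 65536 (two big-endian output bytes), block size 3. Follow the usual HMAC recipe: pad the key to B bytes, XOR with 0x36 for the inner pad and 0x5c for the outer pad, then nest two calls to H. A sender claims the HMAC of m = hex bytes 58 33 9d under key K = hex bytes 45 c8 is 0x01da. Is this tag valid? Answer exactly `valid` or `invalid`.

valid

Key hex bytes 45 c8 is 2 bytes ≤ B = 3; zero-pad to 3 bytes: K' = 45 c8 00.
K' ⊕ ipad = 73 fe 36; K' ⊕ opad = 19 94 5c.
Inner hash: sum = 115+254+54+88+51+157 = 719 → 02 cf.
Outer hash (recomputed tag): sum = 25+148+92+2+207 = 474 → 01 da.
Recomputed tag = 01da; claimed = 01da → match.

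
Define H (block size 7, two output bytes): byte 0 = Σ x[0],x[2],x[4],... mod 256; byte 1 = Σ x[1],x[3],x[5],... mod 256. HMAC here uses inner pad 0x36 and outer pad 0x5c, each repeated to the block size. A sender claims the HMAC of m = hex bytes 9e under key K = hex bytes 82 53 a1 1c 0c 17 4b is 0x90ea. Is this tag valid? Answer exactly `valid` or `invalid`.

invalid

Key hex bytes 82 53 a1 1c 0c 17 4b is exactly B = 7 bytes: K' = 82 53 a1 1c 0c 17 4b.
K' ⊕ ipad = b4 65 97 2a 3a 21 7d; K' ⊕ opad = de 0f fd 40 50 4b 17.
Inner hash: even-index sum = 514 mod 256 = 2; odd-index sum = 334 mod 256 = 78 → 02 4e.
Outer hash (recomputed tag): even-index sum = 656 mod 256 = 144; odd-index sum = 156 mod 256 = 156 → 90 9c.
Recomputed tag = 909c; claimed = 90ea → mismatch.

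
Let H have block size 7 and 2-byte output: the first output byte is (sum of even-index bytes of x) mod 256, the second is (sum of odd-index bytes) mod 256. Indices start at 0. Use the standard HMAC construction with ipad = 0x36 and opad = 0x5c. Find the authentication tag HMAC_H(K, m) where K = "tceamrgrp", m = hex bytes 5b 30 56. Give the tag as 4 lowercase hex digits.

10a9

Key "tceamrgrp" = 74 63 65 61 6d 72 67 72 70 is 9 bytes > B = 7, so hash it first: H(key) = 1d a8, then zero-pad to 7 bytes: K' = 1d a8 00 00 00 00 00.
K' ⊕ ipad = 2b 9e 36 36 36 36 36.  K' ⊕ opad = 41 f4 5c 5c 5c 5c 5c.
Inner input = (K'⊕ipad) ∥ m = 2b 9e 36 36 36 36 36 ∥ 5b 30 56.
Inner hash: even-index sum = 253 mod 256 = 253; odd-index sum = 443 mod 256 = 187 → fd bb.
Outer input = (K'⊕opad) ∥ inner = 41 f4 5c 5c 5c 5c 5c ∥ fd bb.
Outer hash (tag): even-index sum = 528 mod 256 = 16; odd-index sum = 681 mod 256 = 169 → 10 a9.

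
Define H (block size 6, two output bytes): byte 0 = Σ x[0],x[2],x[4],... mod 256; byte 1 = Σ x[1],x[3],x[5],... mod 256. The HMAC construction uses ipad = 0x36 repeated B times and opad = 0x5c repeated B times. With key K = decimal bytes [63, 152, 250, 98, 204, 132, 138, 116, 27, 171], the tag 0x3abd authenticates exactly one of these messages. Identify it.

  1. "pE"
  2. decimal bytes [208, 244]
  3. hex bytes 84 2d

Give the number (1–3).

3

Key decimal bytes [63, 152, 250, 98, 204, 132, 138, 116, 27, 171] = 3f 98 fa 62 cc 84 8a 74 1b ab is 10 bytes > B = 6, so hash it first: H(key) = aa 9d, then zero-pad to 6 bytes: K' = aa 9d 00 00 00 00.
K' ⊕ ipad = 9c ab 36 36 36 36; K' ⊕ opad = f6 c1 5c 5c 5c 5c.
m1: inner = H(9c ab 36 36 36 36 70 45) = 78 5c; tag = H(f6 c1 5c 5c 5c 5c 78 5c) = 26d5
m2: inner = H(9c ab 36 36 36 36 d0 f4) = d8 0b; tag = H(f6 c1 5c 5c 5c 5c d8 0b) = 8684
m3: inner = H(9c ab 36 36 36 36 84 2d) = 8c 44; tag = H(f6 c1 5c 5c 5c 5c 8c 44) = 3abd ← matches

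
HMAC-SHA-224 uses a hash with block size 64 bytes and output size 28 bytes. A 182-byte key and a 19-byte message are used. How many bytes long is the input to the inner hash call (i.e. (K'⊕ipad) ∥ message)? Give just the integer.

83

Key is 182 > 64 bytes, so it is hashed to 28 bytes then zero-padded to 64: |K'| = 64.
Inner input = (K'⊕ipad) ∥ m → 64 + 19 = 83 bytes.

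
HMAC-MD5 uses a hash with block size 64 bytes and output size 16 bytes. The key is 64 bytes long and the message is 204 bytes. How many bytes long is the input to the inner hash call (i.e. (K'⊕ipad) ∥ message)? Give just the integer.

268

Key is 64 ≤ 64 bytes, zero-padded: |K'| = 64.
Inner input = (K'⊕ipad) ∥ m → 64 + 204 = 268 bytes.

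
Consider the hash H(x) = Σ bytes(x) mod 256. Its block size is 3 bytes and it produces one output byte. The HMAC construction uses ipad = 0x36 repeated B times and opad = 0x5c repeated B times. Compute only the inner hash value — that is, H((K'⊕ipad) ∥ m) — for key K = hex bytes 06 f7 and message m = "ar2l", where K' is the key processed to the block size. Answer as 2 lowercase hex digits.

Key hex bytes 06 f7 is 2 bytes ≤ B = 3; zero-pad to 3 bytes: K' = 06 f7 00.
K' ⊕ ipad = 30 c1 36.
Inner input = 30 c1 36 ∥ 61 72 32 6c.
Inner hash: sum = 48+193+54+97+114+50+108 = 664; mod 256 = 152 → 98.

98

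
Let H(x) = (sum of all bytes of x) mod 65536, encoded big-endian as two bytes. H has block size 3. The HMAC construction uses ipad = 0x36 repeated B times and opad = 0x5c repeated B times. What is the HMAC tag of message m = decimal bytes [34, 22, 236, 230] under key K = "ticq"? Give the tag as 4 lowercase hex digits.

02a6

Key "ticq" = 74 69 63 71 is 4 bytes > B = 3, so hash it first: H(key) = 01 b1, then zero-pad to 3 bytes: K' = 01 b1 00.
K' ⊕ ipad = 37 87 36.  K' ⊕ opad = 5d ed 5c.
Inner input = (K'⊕ipad) ∥ m = 37 87 36 ∥ 22 16 ec e6.
Inner hash: sum = 55+135+54+34+22+236+230 = 766 → 02 fe.
Outer input = (K'⊕opad) ∥ inner = 5d ed 5c ∥ 02 fe.
Outer hash (tag): sum = 93+237+92+2+254 = 678 → 02 a6.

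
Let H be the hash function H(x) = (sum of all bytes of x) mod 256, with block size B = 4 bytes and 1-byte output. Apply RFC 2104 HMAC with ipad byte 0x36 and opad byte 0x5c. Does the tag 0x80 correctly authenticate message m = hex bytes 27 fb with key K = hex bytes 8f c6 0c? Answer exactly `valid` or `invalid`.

Key hex bytes 8f c6 0c is 3 bytes ≤ B = 4; zero-pad to 4 bytes: K' = 8f c6 0c 00.
K' ⊕ ipad = b9 f0 3a 36; K' ⊕ opad = d3 9a 50 5c.
Inner hash: sum = 185+240+58+54+39+251 = 827; mod 256 = 59 → 3b.
Outer hash (recomputed tag): sum = 211+154+80+92+59 = 596; mod 256 = 84 → 54.
Recomputed tag = 54; claimed = 80 → mismatch.

invalid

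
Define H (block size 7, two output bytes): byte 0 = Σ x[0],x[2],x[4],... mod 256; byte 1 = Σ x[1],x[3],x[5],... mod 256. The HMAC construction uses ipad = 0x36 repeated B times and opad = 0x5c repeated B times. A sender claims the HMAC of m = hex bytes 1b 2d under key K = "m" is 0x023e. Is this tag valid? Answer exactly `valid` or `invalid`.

Key "m" = 6d is 1 byte ≤ B = 7; zero-pad to 7 bytes: K' = 6d 00 00 00 00 00 00.
K' ⊕ ipad = 5b 36 36 36 36 36 36; K' ⊕ opad = 31 5c 5c 5c 5c 5c 5c.
Inner hash: even-index sum = 298 mod 256 = 42; odd-index sum = 189 mod 256 = 189 → 2a bd.
Outer hash (recomputed tag): even-index sum = 514 mod 256 = 2; odd-index sum = 318 mod 256 = 62 → 02 3e.
Recomputed tag = 023e; claimed = 023e → match.

valid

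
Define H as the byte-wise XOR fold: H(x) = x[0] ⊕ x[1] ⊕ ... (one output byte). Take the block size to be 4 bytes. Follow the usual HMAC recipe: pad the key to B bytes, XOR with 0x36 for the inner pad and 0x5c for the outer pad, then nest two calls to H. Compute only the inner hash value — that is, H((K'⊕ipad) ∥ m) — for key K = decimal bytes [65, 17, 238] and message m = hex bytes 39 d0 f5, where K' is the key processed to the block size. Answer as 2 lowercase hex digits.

a2

Key decimal bytes [65, 17, 238] = 41 11 ee is 3 bytes ≤ B = 4; zero-pad to 4 bytes: K' = 41 11 ee 00.
K' ⊕ ipad = 77 27 d8 36.
Inner input = 77 27 d8 36 ∥ 39 d0 f5.
Inner hash: XOR 77⊕27⊕d8⊕36⊕39⊕d0⊕f5 = a2.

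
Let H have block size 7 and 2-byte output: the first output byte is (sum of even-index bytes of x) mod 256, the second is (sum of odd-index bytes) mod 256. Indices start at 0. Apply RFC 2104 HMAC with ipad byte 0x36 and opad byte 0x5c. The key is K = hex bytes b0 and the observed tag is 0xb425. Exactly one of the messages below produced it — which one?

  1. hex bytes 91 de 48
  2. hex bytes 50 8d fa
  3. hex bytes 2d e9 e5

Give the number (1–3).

3

Key hex bytes b0 is 1 byte ≤ B = 7; zero-pad to 7 bytes: K' = b0 00 00 00 00 00 00.
K' ⊕ ipad = 86 36 36 36 36 36 36; K' ⊕ opad = ec 5c 5c 5c 5c 5c 5c.
m1: inner = H(86 36 36 36 36 36 36 91 de 48) = 06 7b; tag = H(ec 5c 5c 5c 5c 5c 5c 06 7b) = 7b1a
m2: inner = H(86 36 36 36 36 36 36 50 8d fa) = b5 ec; tag = H(ec 5c 5c 5c 5c 5c 5c b5 ec) = ecc9
m3: inner = H(86 36 36 36 36 36 36 2d e9 e5) = 11 b4; tag = H(ec 5c 5c 5c 5c 5c 5c 11 b4) = b425 ← matches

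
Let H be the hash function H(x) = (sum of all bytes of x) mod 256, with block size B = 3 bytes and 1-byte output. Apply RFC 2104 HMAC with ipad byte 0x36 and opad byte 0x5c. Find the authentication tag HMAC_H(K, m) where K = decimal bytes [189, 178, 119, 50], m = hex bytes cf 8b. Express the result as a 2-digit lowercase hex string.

f0

Key decimal bytes [189, 178, 119, 50] = bd b2 77 32 is 4 bytes > B = 3, so hash it first: H(key) = 18, then zero-pad to 3 bytes: K' = 18 00 00.
K' ⊕ ipad = 2e 36 36.  K' ⊕ opad = 44 5c 5c.
Inner input = (K'⊕ipad) ∥ m = 2e 36 36 ∥ cf 8b.
Inner hash: sum = 46+54+54+207+139 = 500; mod 256 = 244 → f4.
Outer input = (K'⊕opad) ∥ inner = 44 5c 5c ∥ f4.
Outer hash (tag): sum = 68+92+92+244 = 496; mod 256 = 240 → f0.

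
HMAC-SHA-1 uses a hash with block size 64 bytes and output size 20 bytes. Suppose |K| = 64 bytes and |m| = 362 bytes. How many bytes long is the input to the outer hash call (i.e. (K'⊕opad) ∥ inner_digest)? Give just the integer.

Key is 64 ≤ 64 bytes, zero-padded: |K'| = 64.
Outer input = (K'⊕opad) ∥ H(inner) → 64 + 20 = 84 bytes.

84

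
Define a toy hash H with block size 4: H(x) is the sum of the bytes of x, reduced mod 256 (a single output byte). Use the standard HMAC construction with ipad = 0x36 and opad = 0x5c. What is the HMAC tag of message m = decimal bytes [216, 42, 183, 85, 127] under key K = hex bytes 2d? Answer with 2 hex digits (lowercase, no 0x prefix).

Key hex bytes 2d is 1 byte ≤ B = 4; zero-pad to 4 bytes: K' = 2d 00 00 00.
K' ⊕ ipad = 1b 36 36 36.  K' ⊕ opad = 71 5c 5c 5c.
Inner input = (K'⊕ipad) ∥ m = 1b 36 36 36 ∥ d8 2a b7 55 7f.
Inner hash: sum = 27+54+54+54+216+42+183+85+127 = 842; mod 256 = 74 → 4a.
Outer input = (K'⊕opad) ∥ inner = 71 5c 5c 5c ∥ 4a.
Outer hash (tag): sum = 113+92+92+92+74 = 463; mod 256 = 207 → cf.

cf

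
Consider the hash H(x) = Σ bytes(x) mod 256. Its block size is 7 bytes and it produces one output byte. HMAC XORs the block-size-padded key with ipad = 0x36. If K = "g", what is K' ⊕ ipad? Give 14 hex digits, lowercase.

51363636363636

Key "g" = 67 is 1 byte ≤ B = 7; zero-pad to 7 bytes: K' = 67 00 00 00 00 00 00.
XOR each byte with 0x36: 67⊕36=51, 00⊕36=36, 00⊕36=36, 00⊕36=36, 00⊕36=36, 00⊕36=36, 00⊕36=36.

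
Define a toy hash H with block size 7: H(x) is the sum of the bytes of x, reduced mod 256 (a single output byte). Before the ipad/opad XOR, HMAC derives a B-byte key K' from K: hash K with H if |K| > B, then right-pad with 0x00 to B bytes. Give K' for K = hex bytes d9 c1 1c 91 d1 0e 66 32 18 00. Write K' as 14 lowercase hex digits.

d6000000000000

|K| = 10 > B = 7, so first hash the key.
H(K): sum = 217+193+28+145+209+14+102+50+24+0 = 982; mod 256 = 214 → d6.
Zero-pad H(K) = d6 to 7 bytes: K' = d6 00 00 00 00 00 00.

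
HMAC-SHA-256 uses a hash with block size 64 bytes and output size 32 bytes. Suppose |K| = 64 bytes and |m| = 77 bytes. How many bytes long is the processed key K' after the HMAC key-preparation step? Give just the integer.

64

Key is 64 ≤ 64 bytes, zero-padded: |K'| = 64.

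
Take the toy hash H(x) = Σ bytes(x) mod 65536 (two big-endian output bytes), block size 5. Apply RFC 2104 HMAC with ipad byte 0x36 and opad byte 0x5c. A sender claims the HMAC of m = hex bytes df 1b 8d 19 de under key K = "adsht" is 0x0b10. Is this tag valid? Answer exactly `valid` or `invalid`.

Key "adsht" = 61 64 73 68 74 is exactly B = 5 bytes: K' = 61 64 73 68 74.
K' ⊕ ipad = 57 52 45 5e 42; K' ⊕ opad = 3d 38 2f 34 28.
Inner hash: sum = 87+82+69+94+66+223+27+141+25+222 = 1036 → 04 0c.
Outer hash (recomputed tag): sum = 61+56+47+52+40+4+12 = 272 → 01 10.
Recomputed tag = 0110; claimed = 0b10 → mismatch.

invalid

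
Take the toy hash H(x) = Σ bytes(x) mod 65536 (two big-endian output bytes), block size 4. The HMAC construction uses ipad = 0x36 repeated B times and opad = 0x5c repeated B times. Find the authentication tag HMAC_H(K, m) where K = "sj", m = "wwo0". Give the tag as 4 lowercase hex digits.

Key "sj" = 73 6a is 2 bytes ≤ B = 4; zero-pad to 4 bytes: K' = 73 6a 00 00.
K' ⊕ ipad = 45 5c 36 36.  K' ⊕ opad = 2f 36 5c 5c.
Inner input = (K'⊕ipad) ∥ m = 45 5c 36 36 ∥ 77 77 6f 30.
Inner hash: sum = 69+92+54+54+119+119+111+48 = 666 → 02 9a.
Outer input = (K'⊕opad) ∥ inner = 2f 36 5c 5c ∥ 02 9a.
Outer hash (tag): sum = 47+54+92+92+2+154 = 441 → 01 b9.

01b9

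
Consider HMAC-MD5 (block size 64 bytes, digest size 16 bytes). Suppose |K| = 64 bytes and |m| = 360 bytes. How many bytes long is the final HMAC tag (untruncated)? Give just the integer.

16

The tag is one MD5 digest: 16 bytes.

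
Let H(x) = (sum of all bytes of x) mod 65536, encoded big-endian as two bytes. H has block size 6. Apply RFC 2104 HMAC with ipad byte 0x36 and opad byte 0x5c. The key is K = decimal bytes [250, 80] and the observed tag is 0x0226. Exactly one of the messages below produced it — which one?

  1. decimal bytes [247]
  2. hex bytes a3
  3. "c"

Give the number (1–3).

1

Key decimal bytes [250, 80] = fa 50 is 2 bytes ≤ B = 6; zero-pad to 6 bytes: K' = fa 50 00 00 00 00.
K' ⊕ ipad = cc 66 36 36 36 36; K' ⊕ opad = a6 0c 5c 5c 5c 5c.
m1: inner = H(cc 66 36 36 36 36 f7) = 03 01; tag = H(a6 0c 5c 5c 5c 5c 03 01) = 0226 ← matches
m2: inner = H(cc 66 36 36 36 36 a3) = 02 ad; tag = H(a6 0c 5c 5c 5c 5c 02 ad) = 02d1
m3: inner = H(cc 66 36 36 36 36 63) = 02 6d; tag = H(a6 0c 5c 5c 5c 5c 02 6d) = 0291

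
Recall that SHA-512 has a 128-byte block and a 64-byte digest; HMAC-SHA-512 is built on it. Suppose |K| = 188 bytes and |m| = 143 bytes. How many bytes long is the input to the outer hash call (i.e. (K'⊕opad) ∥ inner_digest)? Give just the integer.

Key is 188 > 128 bytes, so it is hashed to 64 bytes then zero-padded to 128: |K'| = 128.
Outer input = (K'⊕opad) ∥ H(inner) → 128 + 64 = 192 bytes.

192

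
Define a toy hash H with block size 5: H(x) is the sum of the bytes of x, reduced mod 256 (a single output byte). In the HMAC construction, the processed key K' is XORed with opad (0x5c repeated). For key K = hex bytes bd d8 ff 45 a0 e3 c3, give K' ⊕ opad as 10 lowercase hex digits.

435c5c5c5c

Key hex bytes bd d8 ff 45 a0 e3 c3 is 7 bytes > B = 5, so hash it first: H(key) = 1f, then zero-pad to 5 bytes: K' = 1f 00 00 00 00.
XOR each byte with 0x5c: 1f⊕5c=43, 00⊕5c=5c, 00⊕5c=5c, 00⊕5c=5c, 00⊕5c=5c.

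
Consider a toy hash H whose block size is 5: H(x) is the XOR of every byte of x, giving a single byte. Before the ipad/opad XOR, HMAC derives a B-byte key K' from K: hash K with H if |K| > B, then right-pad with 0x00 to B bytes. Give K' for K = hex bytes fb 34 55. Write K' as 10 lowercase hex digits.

fb34550000

Key hex bytes fb 34 55 is 3 bytes ≤ B = 5; zero-pad to 5 bytes: K' = fb 34 55 00 00.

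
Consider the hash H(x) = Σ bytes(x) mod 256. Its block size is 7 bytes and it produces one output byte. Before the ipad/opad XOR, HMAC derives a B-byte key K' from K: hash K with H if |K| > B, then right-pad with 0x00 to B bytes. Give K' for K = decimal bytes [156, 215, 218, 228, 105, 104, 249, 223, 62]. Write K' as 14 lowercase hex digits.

18000000000000

|K| = 9 > B = 7, so first hash the key.
H(K): sum = 156+215+218+228+105+104+249+223+62 = 1560; mod 256 = 24 → 18.
Zero-pad H(K) = 18 to 7 bytes: K' = 18 00 00 00 00 00 00.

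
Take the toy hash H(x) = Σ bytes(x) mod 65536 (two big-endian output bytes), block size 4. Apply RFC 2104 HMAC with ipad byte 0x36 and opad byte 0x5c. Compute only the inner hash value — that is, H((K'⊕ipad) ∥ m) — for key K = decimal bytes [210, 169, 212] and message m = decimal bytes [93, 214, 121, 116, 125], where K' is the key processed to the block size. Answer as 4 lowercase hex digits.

Key decimal bytes [210, 169, 212] = d2 a9 d4 is 3 bytes ≤ B = 4; zero-pad to 4 bytes: K' = d2 a9 d4 00.
K' ⊕ ipad = e4 9f e2 36.
Inner input = e4 9f e2 36 ∥ 5d d6 79 74 7d.
Inner hash: sum = 228+159+226+54+93+214+121+116+125 = 1336 → 05 38.

0538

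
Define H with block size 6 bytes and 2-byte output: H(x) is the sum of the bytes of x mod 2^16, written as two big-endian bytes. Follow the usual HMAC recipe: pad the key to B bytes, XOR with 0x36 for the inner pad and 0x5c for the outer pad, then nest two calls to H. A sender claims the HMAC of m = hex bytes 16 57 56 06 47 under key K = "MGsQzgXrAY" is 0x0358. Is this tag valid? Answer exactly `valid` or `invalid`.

invalid

Key "MGsQzgXrAY" = 4d 47 73 51 7a 67 58 72 41 59 is 10 bytes > B = 6, so hash it first: H(key) = 03 9d, then zero-pad to 6 bytes: K' = 03 9d 00 00 00 00.
K' ⊕ ipad = 35 ab 36 36 36 36; K' ⊕ opad = 5f c1 5c 5c 5c 5c.
Inner hash: sum = 53+171+54+54+54+54+22+87+86+6+71 = 712 → 02 c8.
Outer hash (recomputed tag): sum = 95+193+92+92+92+92+2+200 = 858 → 03 5a.
Recomputed tag = 035a; claimed = 0358 → mismatch.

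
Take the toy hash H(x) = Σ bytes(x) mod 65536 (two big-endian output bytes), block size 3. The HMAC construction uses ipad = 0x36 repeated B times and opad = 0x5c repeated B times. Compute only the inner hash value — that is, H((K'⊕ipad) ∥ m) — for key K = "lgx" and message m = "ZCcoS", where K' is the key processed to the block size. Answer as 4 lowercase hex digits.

Key "lgx" = 6c 67 78 is exactly B = 3 bytes: K' = 6c 67 78.
K' ⊕ ipad = 5a 51 4e.
Inner input = 5a 51 4e ∥ 5a 43 63 6f 53.
Inner hash: sum = 90+81+78+90+67+99+111+83 = 699 → 02 bb.

02bb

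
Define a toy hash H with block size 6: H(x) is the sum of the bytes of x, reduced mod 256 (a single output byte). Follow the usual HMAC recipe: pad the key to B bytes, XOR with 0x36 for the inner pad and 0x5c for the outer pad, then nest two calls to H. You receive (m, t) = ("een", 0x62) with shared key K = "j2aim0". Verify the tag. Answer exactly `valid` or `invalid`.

Key "j2aim0" = 6a 32 61 69 6d 30 is exactly B = 6 bytes: K' = 6a 32 61 69 6d 30.
K' ⊕ ipad = 5c 04 57 5f 5b 06; K' ⊕ opad = 36 6e 3d 35 31 6c.
Inner hash: sum = 92+4+87+95+91+6+101+101+110 = 687; mod 256 = 175 → af.
Outer hash (recomputed tag): sum = 54+110+61+53+49+108+175 = 610; mod 256 = 98 → 62.
Recomputed tag = 62; claimed = 62 → match.

valid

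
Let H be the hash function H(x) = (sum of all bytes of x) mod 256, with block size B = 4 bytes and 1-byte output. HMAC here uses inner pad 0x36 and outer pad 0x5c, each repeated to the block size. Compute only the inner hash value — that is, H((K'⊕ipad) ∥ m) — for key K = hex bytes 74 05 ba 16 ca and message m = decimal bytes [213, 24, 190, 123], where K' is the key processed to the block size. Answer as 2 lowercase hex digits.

Key hex bytes 74 05 ba 16 ca is 5 bytes > B = 4, so hash it first: H(key) = 13, then zero-pad to 4 bytes: K' = 13 00 00 00.
K' ⊕ ipad = 25 36 36 36.
Inner input = 25 36 36 36 ∥ d5 18 be 7b.
Inner hash: sum = 37+54+54+54+213+24+190+123 = 749; mod 256 = 237 → ed.

ed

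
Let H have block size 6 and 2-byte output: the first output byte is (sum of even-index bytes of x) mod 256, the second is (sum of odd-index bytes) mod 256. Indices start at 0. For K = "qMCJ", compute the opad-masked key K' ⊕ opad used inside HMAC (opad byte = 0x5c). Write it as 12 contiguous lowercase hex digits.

Key "qMCJ" = 71 4d 43 4a is 4 bytes ≤ B = 6; zero-pad to 6 bytes: K' = 71 4d 43 4a 00 00.
XOR each byte with 0x5c: 71⊕5c=2d, 4d⊕5c=11, 43⊕5c=1f, 4a⊕5c=16, 00⊕5c=5c, 00⊕5c=5c.

2d111f165c5c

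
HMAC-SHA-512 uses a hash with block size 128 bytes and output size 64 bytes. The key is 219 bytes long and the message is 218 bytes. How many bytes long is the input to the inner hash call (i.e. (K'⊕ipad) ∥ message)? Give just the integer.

Key is 219 > 128 bytes, so it is hashed to 64 bytes then zero-padded to 128: |K'| = 128.
Inner input = (K'⊕ipad) ∥ m → 128 + 218 = 346 bytes.

346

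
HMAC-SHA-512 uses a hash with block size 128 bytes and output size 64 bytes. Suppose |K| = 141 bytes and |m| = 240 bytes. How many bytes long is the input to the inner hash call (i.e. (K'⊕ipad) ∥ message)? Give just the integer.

Key is 141 > 128 bytes, so it is hashed to 64 bytes then zero-padded to 128: |K'| = 128.
Inner input = (K'⊕ipad) ∥ m → 128 + 240 = 368 bytes.

368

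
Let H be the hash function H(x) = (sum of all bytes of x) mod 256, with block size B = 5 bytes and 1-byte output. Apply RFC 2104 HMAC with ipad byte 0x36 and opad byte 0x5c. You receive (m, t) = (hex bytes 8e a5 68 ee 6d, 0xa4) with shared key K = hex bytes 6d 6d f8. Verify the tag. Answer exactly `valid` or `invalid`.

Key hex bytes 6d 6d f8 is 3 bytes ≤ B = 5; zero-pad to 5 bytes: K' = 6d 6d f8 00 00.
K' ⊕ ipad = 5b 5b ce 36 36; K' ⊕ opad = 31 31 a4 5c 5c.
Inner hash: sum = 91+91+206+54+54+142+165+104+238+109 = 1254; mod 256 = 230 → e6.
Outer hash (recomputed tag): sum = 49+49+164+92+92+230 = 676; mod 256 = 164 → a4.
Recomputed tag = a4; claimed = a4 → match.

valid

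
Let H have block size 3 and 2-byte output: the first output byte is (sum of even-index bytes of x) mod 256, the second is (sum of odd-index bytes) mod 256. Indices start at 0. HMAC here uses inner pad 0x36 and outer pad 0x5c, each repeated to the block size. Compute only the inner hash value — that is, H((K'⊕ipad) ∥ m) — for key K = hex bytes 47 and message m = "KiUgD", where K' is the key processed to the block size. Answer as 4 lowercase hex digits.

Key hex bytes 47 is 1 byte ≤ B = 3; zero-pad to 3 bytes: K' = 47 00 00.
K' ⊕ ipad = 71 36 36.
Inner input = 71 36 36 ∥ 4b 69 55 67 44.
Inner hash: even-index sum = 375 mod 256 = 119; odd-index sum = 282 mod 256 = 26 → 77 1a.

771a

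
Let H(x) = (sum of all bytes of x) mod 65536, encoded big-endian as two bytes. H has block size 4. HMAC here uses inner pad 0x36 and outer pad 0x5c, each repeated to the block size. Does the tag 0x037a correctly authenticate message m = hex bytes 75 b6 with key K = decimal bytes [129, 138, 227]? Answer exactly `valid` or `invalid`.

Key decimal bytes [129, 138, 227] = 81 8a e3 is 3 bytes ≤ B = 4; zero-pad to 4 bytes: K' = 81 8a e3 00.
K' ⊕ ipad = b7 bc d5 36; K' ⊕ opad = dd d6 bf 5c.
Inner hash: sum = 183+188+213+54+117+182 = 937 → 03 a9.
Outer hash (recomputed tag): sum = 221+214+191+92+3+169 = 890 → 03 7a.
Recomputed tag = 037a; claimed = 037a → match.

valid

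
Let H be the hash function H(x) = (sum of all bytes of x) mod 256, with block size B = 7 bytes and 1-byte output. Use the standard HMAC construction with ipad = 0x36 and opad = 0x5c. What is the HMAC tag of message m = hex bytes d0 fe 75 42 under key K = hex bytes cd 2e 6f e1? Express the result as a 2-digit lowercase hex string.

71

Key hex bytes cd 2e 6f e1 is 4 bytes ≤ B = 7; zero-pad to 7 bytes: K' = cd 2e 6f e1 00 00 00.
K' ⊕ ipad = fb 18 59 d7 36 36 36.  K' ⊕ opad = 91 72 33 bd 5c 5c 5c.
Inner input = (K'⊕ipad) ∥ m = fb 18 59 d7 36 36 36 ∥ d0 fe 75 42.
Inner hash: sum = 251+24+89+215+54+54+54+208+254+117+66 = 1386; mod 256 = 106 → 6a.
Outer input = (K'⊕opad) ∥ inner = 91 72 33 bd 5c 5c 5c ∥ 6a.
Outer hash (tag): sum = 145+114+51+189+92+92+92+106 = 881; mod 256 = 113 → 71.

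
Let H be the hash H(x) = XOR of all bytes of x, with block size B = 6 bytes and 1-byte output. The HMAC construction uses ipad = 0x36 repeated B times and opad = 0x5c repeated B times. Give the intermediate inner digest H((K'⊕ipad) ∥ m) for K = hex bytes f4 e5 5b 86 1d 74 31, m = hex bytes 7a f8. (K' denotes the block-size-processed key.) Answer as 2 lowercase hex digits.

16

Key hex bytes f4 e5 5b 86 1d 74 31 is 7 bytes > B = 6, so hash it first: H(key) = 94, then zero-pad to 6 bytes: K' = 94 00 00 00 00 00.
K' ⊕ ipad = a2 36 36 36 36 36.
Inner input = a2 36 36 36 36 36 ∥ 7a f8.
Inner hash: XOR a2⊕36⊕36⊕36⊕36⊕36⊕7a⊕f8 = 16.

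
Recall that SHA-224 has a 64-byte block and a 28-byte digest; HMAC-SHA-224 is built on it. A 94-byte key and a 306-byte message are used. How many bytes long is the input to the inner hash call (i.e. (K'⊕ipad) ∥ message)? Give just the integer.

370

Key is 94 > 64 bytes, so it is hashed to 28 bytes then zero-padded to 64: |K'| = 64.
Inner input = (K'⊕ipad) ∥ m → 64 + 306 = 370 bytes.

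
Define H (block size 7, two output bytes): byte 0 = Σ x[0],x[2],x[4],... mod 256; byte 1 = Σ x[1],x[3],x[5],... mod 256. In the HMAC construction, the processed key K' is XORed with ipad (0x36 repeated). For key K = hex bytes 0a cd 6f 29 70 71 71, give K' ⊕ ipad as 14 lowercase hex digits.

3cfb591f464747

Key hex bytes 0a cd 6f 29 70 71 71 is exactly B = 7 bytes: K' = 0a cd 6f 29 70 71 71.
XOR each byte with 0x36: 0a⊕36=3c, cd⊕36=fb, 6f⊕36=59, 29⊕36=1f, 70⊕36=46, 71⊕36=47, 71⊕36=47.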